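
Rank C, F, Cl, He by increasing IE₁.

Removing the outermost electron gets harder across a period and easier down a group.
Neither a single period nor a single group — weigh both effects.
Cl > C: the two effects oppose for this pair; the across-period effect wins (1251 vs 1086 kJ/mol).
F > Cl: they share group 17; the group trend gives F the larger value.
He > F: both effects reinforce here, so He is clearly the higher of the two.
Approximate values (kJ/mol): He 2372, C 1086, F 1681, Cl 1251.
So from lowest to highest: C < Cl < F < He.

C < Cl < F < He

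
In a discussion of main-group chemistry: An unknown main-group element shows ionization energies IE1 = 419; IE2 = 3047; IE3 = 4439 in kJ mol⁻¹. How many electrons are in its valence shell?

1

Look for the largest jump between consecutive ionization energies: IE2/IE1 ≈ 7.3, far larger than any earlier ratio.
That jump marks the point where a core electron is being removed. So the atom has 1 valence electron.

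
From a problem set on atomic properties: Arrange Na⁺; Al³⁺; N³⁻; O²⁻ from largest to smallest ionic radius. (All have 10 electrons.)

All of these have 10 electrons, so size is governed by nuclear charge alone: the more protons, the stronger the pull on the same electron cloud, and the smaller the ion.
Nuclear charges: Al³⁺ (Z=13), Na⁺ (Z=11), O²⁻ (Z=8), N³⁻ (Z=7).
Largest to smallest: N³⁻ > O²⁻ > Na⁺ > Al³⁺.

N³⁻, O²⁻, Na⁺, Al³⁺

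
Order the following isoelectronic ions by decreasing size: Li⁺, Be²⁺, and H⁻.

H⁻, Li⁺, Be²⁺

All of these have 2 electrons, so size is governed by nuclear charge alone: the more protons, the stronger the pull on the same electron cloud, and the smaller the ion.
Nuclear charges: Be²⁺ (Z=4), Li⁺ (Z=3), H⁻ (Z=1).
Largest to smallest: H⁻ > Li⁺ > Be²⁺.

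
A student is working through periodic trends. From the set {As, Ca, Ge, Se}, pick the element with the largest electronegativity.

EN rises left→right (higher Z_eff, smaller atoms) and falls top→bottom (larger, more shielded atoms).
All lie in period 4, so electronegativity increases left to right.
The largest electronegativity among these belongs to Se.

Se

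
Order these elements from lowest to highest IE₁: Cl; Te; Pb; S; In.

In < Pb < Te < S < Cl

Across a period the outer electron is held more tightly (higher IE₁); down a group it sits in a higher shell, more shielded, and comes off more easily.
These span different periods and groups, so the two trends combine.
Pb > In: period and group pull opposite ways; the across-period shift dominates (716 vs 558 kJ/mol).
Te > Pb: relative to Pb, both the across-period and down-group shifts push Te's first ionization energy up.
S > Te: S sits above Te in group 16, so the down-group effect alone puts S higher.
Cl > S: Cl lies to the right of S in period 3, so the across-period effect alone puts Cl higher.
For reference (kJ/mol): S 1000, Cl 1251, In 558, Te 869, Pb 716.
So from lowest to highest: In < Pb < Te < S < Cl.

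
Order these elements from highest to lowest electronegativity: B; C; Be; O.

Be is in period 2, group 2; B is in period 2, group 13; C is in period 2, group 14; O is in period 2, group 16.
Atoms toward the upper right of the periodic table pull bonding electrons most strongly.
All lie in period 2, so electronegativity increases left to right.
So from highest to lowest: O > C > B > Be.

O > C > B > Be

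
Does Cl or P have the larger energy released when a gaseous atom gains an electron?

Cl

P is in period 3, group 15; Cl is in period 3, group 17.
Electron affinity generally becomes more exothermic across a period toward the halogens and less exothermic down a group.
All lie in period 3, so electron affinity increases left to right.
So Cl has the larger energy released when a gaseous atom gains an electron (Cl > P).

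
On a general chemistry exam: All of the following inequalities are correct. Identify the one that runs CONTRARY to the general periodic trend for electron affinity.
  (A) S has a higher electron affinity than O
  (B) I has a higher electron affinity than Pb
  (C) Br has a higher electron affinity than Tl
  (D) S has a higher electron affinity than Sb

(A)

The general trend: electron affinity increases across a period and decreases down a group.
(A) S (period 3, group 16) vs O (period 2, group 16): the stated order contradicts the simple trend.
(B) I (period 5, group 17) vs Pb (period 6, group 14): the stated order agrees with the simple trend.
(C) Br (period 4, group 17) vs Tl (period 6, group 13): the stated order agrees with the simple trend.
(D) S (period 3, group 16) vs Sb (period 5, group 15): the stated order agrees with the simple trend.
The exception is (A): the compact 2p subshell of O repels the added electron more than S's larger 3p does.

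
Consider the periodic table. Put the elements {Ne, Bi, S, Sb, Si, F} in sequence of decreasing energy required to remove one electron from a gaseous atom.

Ne > F > S > Sb > Si > Bi

F is in period 2, group 17; Ne is in period 2, group 18; Si is in period 3, group 14; S is in period 3, group 16; Sb is in period 5, group 15; Bi is in period 6, group 15.
First ionization energy rises across a period (greater Z_eff holds electrons more tightly) and falls down a group (valence electrons are farther from the nucleus).
Here both period and group differ, so the two effects have to be weighed against each other.
Si > Bi: the two effects oppose for this pair; the down-group effect wins (786 vs 703 kJ/mol).
Sb > Si: the two effects oppose for this pair; the across-period effect wins (831 vs 786 kJ/mol).
S > Sb: relative to Sb, both the across-period and down-group shifts push S's first ionization energy up.
F > S: relative to S, both the across-period and down-group shifts push F's first ionization energy up.
Ne > F: Ne lies to the right of F in period 2, so the across-period effect alone puts Ne higher.
Tabulated first ionization energy (kJ/mol): F 1681, Ne 2081, Si 786, S 1000, Sb 831, Bi 703.
So from highest to lowest: Ne > F > S > Sb > Si > Bi.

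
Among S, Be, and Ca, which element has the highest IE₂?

S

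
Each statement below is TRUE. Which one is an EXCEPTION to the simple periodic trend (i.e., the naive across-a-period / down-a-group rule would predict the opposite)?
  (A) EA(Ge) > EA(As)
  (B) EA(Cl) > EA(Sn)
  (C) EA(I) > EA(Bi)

The general trend: electron affinity increases across a period and decreases down a group.
(A) Ge (period 4, group 14) vs As (period 4, group 15): the stated order contradicts the simple trend.
(B) Cl (period 3, group 17) vs Sn (period 5, group 14): the stated order agrees with the simple trend.
(C) I (period 5, group 17) vs Bi (period 6, group 15): the stated order agrees with the simple trend.
The exception is (A): adding an electron to As's half-filled 4p³ is unfavourable, so Ge (4p²) has the more exothermic EA.

(A)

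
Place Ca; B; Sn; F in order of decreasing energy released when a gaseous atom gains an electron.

F > Sn > B > Ca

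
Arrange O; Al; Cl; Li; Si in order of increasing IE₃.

Al < Si < Cl < O < Li

Consider each +2 ion: O²⁺ still has 4 valence electrons; Al²⁺ still has 1 valence electron; Cl²⁺ still has 5 valence electrons; Li²⁺ is already 1 electron into the core; Si²⁺ still has 2 valence electrons.
Pulling an electron out of a noble-gas core costs far more than removing a remaining valence electron, so Li sits at the high end of IE_3.
Valence configurations: O²⁺ [He]2s²2p², Al²⁺ [Ne]3s¹, Cl²⁺ [Ne]3s²3p³, Si²⁺ [Ne]3s².
The numbers (kJ/mol): O 5300, Al 2745, Cl 3822, Li 11815, Si 3232.
Putting it together, IE_3: Al < Si < Cl < O < Li.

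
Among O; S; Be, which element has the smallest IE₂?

Consider each +1 ion: O⁺ still has 5 valence electrons; S⁺ still has 5 valence electrons; Be⁺ still has 1 valence electron.
All are still removing valence electrons, so compare the +1 ions as you would atoms: IE_2 generally rises across a period (higher Z_eff) and falls down a group (larger shell), subject to the usual subshell exceptions.
Valence configurations: O⁺ [He]2s²2p³, S⁺ [Ne]3s²3p³, Be⁺ [He]2s¹.
Tabulated IE_2 (kJ/mol): O 3388, S 2252, Be 1757.
So the second ionization energies run Be < S < O.

Be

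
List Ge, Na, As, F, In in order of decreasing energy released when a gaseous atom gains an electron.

F > Ge > As > Na > In

F is in period 2, group 17; Na is in period 3, group 1; Ge is in period 4, group 14; As is in period 4, group 15; In is in period 5, group 13.
Electron affinity generally becomes more exothermic across a period toward the halogens and less exothermic down a group.
Neither a single period nor a single group — weigh both effects.
Na > In: the two effects oppose for this pair; the down-group effect wins (53 vs 29 kJ/mol).
As > Na: the two effects oppose for this pair; the across-period effect wins (78 vs 53 kJ/mol).
Ge > As: this pair runs against the simple trend — see the exception note.
F > Ge: both effects reinforce here, so F is clearly the higher of the two.
Note the exception: Ge has a higher electron affinity than As, contrary to the simple trend — adding an electron to As's half-filled 4p³ is unfavourable, so Ge (4p²) has the more exothermic EA.
For reference (kJ/mol): F 328, Na 53, Ge 119, As 78, In 29.
So from highest to lowest: F > Ge > As > Na > In.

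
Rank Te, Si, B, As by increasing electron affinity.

B, As, Si, Te

EA tends to increase across a period and decrease down a group, though the pattern is less regular than for IE or radius.
These sit on a diagonal, where the across-period and down-group effects partly cancel.
As > B: the two effects oppose for this pair; the across-period effect wins (78 vs 27 kJ/mol).
Si > As: period and group pull opposite ways; the down-group shift dominates (134 vs 78 kJ/mol).
Te > Si: period and group pull opposite ways; the across-period shift dominates (190 vs 134 kJ/mol).
For reference (kJ/mol): B 27, Si 134, As 78, Te 190.
So from lowest to highest: B < As < Si < Te.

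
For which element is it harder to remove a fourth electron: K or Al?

Consider each +3 ion: K³⁺ is already 2 electrons into the core; Al³⁺ is the bare [Ne] core.
All of these are removing an electron from a noble-gas core or deeper; the smaller core (lower principal quantum number) is held far more tightly, and within a period the higher nuclear charge binds the same core more tightly.
Tabulated IE_4 (kJ/mol): K 5877, Al 11577.
Hence IE_4: K < Al.

Al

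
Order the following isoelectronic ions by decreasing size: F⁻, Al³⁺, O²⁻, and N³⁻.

N³⁻, O²⁻, F⁻, Al³⁺

All of these have 10 electrons, so size is governed by nuclear charge alone: the more protons, the stronger the pull on the same electron cloud, and the smaller the ion.
Nuclear charges: Al³⁺ (Z=13), F⁻ (Z=9), O²⁻ (Z=8), N³⁻ (Z=7).
Largest to smallest: N³⁻ > O²⁻ > F⁻ > Al³⁺.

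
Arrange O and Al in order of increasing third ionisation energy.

After 2 electrons have been removed, what remains? O²⁺ still has 4 valence electrons; Al²⁺ still has 1 valence electron.
All are still removing valence electrons, so compare the +2 ions as you would atoms: IE_3 generally rises across a period (higher Z_eff) and falls down a group (larger shell), subject to the usual subshell exceptions.
Valence configurations: O²⁺ [He]2s²2p², Al²⁺ [Ne]3s¹.
Tabulated IE_3 (kJ/mol): O 5300, Al 2745.
Overall IE_3 order: Al < O.

Al, O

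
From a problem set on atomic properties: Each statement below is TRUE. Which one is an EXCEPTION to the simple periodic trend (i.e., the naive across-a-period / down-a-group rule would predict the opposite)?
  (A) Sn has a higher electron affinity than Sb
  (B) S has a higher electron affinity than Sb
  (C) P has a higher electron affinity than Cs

The general trend: electron affinity increases across a period and decreases down a group.
(A) Sn (period 5, group 14) vs Sb (period 5, group 15): the stated order contradicts the simple trend.
(B) S (period 3, group 16) vs Sb (period 5, group 15): the stated order agrees with the simple trend.
(C) P (period 3, group 15) vs Cs (period 6, group 1): the stated order agrees with the simple trend.
The exception is (A): adding an electron to Sb's half-filled 5p³ is unfavourable, so Sn has the more exothermic EA.

(A)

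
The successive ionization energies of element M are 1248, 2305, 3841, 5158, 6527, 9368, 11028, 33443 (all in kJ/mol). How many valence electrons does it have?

7

Look for the largest jump between consecutive ionization energies: IE8/IE7 ≈ 3.0, far larger than any earlier ratio.
That jump marks the point where a core electron is being removed. So the atom has 7 valence electrons.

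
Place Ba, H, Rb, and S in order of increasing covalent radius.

H, S, Ba, Rb

H is in period 1, group 1; S is in period 3, group 16; Rb is in period 5, group 1; Ba is in period 6, group 2.
Radius decreases left→right (rising Z_eff, same n) and increases top→bottom (higher n).
Neither a single period nor a single group — weigh both effects.
S > H: the two effects oppose for this pair; the down-group effect wins (103 vs 32 pm).
Ba > S: both effects reinforce here, so Ba is clearly the larger of the two.
Rb > Ba: period and group pull opposite ways; the across-period shift dominates (210 vs 196 pm).
Approximate values (pm): H 32, S 103, Rb 210, Ba 196.
So from smallest to largest: H < S < Ba < Rb.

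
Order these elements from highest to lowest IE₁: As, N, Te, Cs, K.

Across a period the outer electron is held more tightly (higher IE₁); down a group it sits in a higher shell, more shielded, and comes off more easily.
Neither a single period nor a single group — weigh both effects.
K > Cs: they share group 1; the group trend gives K the larger value.
Te > K: period and group pull opposite ways; the across-period shift dominates (869 vs 419 kJ/mol).
As > Te: the two effects oppose for this pair; the down-group effect wins (947 vs 869 kJ/mol).
N > As: N sits above As in group 15, so the down-group effect alone puts N higher.
Approximate values (kJ/mol): N 1402, K 419, As 947, Te 869, Cs 376.
So from highest to lowest: N > As > Te > K > Cs.

N, As, Te, K, Cs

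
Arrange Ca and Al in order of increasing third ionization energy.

Al, Ca

The third ionization energy removes an electron from the +2 ion. For each element: Ca²⁺ is the bare [Ar] core; Al²⁺ still has 1 valence electron.
Core electrons are held far more tightly than valence electrons, so Ca tops the IE_3 order.
Tabulated IE_3 (kJ/mol): Ca 4912, Al 2745.
Overall IE_3 order: Al < Ca.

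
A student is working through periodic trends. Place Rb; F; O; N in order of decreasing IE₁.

F > N > O > Rb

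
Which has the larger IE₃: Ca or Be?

IE_3 is the cost of taking one more electron from the +2 cation: Ca²⁺ is the bare [Ar] core; Be²⁺ is the bare [He] core.
All of these are removing an electron from a noble-gas core or deeper; the smaller core (lower principal quantum number) is held far more tightly, and within a period the higher nuclear charge binds the same core more tightly.
Approximate IE_3 values (kJ/mol): Ca 4912, Be 14849.
Putting it together, IE_3: Ca < Be.

Be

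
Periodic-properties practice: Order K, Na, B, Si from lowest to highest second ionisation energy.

Si, B, K, Na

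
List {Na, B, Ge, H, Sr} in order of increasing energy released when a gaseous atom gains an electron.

Sr < B < Na < H < Ge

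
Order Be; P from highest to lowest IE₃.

Be, P

IE_3 is the cost of taking one more electron from the +2 cation: Be²⁺ is the bare [He] core; P²⁺ still has 3 valence electrons.
Pulling an electron out of a noble-gas core costs far more than removing a remaining valence electron, so Be sits at the high end of IE_3.
The numbers (kJ/mol): Be 14849, P 2914.
Hence IE_3: P < Be.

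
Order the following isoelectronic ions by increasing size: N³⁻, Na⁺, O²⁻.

Na⁺ < O²⁻ < N³⁻

All of these have 10 electrons, so size is governed by nuclear charge alone: the more protons, the stronger the pull on the same electron cloud, and the smaller the ion.
Nuclear charges: Na⁺ (Z=11), O²⁻ (Z=8), N³⁻ (Z=7).
Smallest to largest: Na⁺ < O²⁻ < N³⁻.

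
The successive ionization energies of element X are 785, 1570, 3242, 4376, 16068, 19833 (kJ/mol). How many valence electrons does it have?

4

Look for the largest jump between consecutive ionization energies: IE5/IE4 ≈ 3.7, far larger than any earlier ratio.
That jump marks the point where a core electron is being removed. So the atom has 4 valence electrons.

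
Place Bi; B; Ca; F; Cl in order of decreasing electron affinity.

B is in period 2, group 13; F is in period 2, group 17; Cl is in period 3, group 17; Ca is in period 4, group 2; Bi is in period 6, group 15.
Electron affinity generally becomes more exothermic across a period toward the halogens and less exothermic down a group.
These span different periods and groups, so the two trends combine.
B > Ca: relative to Ca, both the across-period and down-group shifts push B's electron affinity up.
Bi > B: the two effects oppose for this pair; the across-period effect wins (91 vs 27 kJ/mol).
F > Bi: both effects reinforce here, so F is clearly the higher of the two.
Cl > F: this pair runs against the simple trend — see the exception note.
Note the exception: Cl has a higher electron affinity than F, contrary to the simple trend — F's small 2p subshell makes the incoming electron feel strong e⁻–e⁻ repulsion, so Cl actually releases more energy on gaining an electron.
For reference (kJ/mol): B 27, F 328, Cl 349, Ca 2, Bi 91.
So from highest to lowest: Cl > F > Bi > B > Ca.

Cl > F > Bi > B > Ca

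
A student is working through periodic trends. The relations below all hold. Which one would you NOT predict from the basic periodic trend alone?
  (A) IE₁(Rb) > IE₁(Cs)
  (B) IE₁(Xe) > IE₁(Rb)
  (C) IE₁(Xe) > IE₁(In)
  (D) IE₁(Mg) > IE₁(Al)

The general trend: first ionization energy increases across a period and decreases down a group.
(A) Rb (period 5, group 1) vs Cs (period 6, group 1): the stated order agrees with the simple trend.
(B) Xe (period 5, group 18) vs Rb (period 5, group 1): the stated order agrees with the simple trend.
(C) Xe (period 5, group 18) vs In (period 5, group 13): the stated order agrees with the simple trend.
(D) Mg (period 3, group 2) vs Al (period 3, group 13): the stated order contradicts the simple trend.
The exception is (D): Al's single 3p electron is easier to remove than one from Mg's filled 3s².

(D)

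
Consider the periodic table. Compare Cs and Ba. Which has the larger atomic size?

Cs

Cs is in period 6, group 1; Ba is in period 6, group 2.
Across a period the added protons contract the valence shell; down a group each new principal shell makes the atom larger.
All lie in period 6, so atomic radius increases right to left.
So Cs has the larger atomic size (Cs > Ba).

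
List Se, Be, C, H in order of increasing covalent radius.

H < C < Be < Se

Moving right in a period, electrons are added to the same shell under a stronger nuclear pull, so atoms get smaller; moving down, a new shell is opened and atoms get larger.
Here both period and group differ, so the two effects have to be weighed against each other.
C > H: period and group pull opposite ways; the down-group shift dominates (75 vs 32 pm).
Be > C: Be lies to the left of C in period 2, so the across-period effect alone puts Be larger.
Se > Be: the two effects oppose for this pair; the down-group effect wins (116 vs 102 pm).
For reference (pm): H 32, Be 102, C 75, Se 116.
So from smallest to largest: H < C < Be < Se.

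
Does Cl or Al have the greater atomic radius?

Al is in period 3, group 13; Cl is in period 3, group 17.
Moving right in a period, electrons are added to the same shell under a stronger nuclear pull, so atoms get smaller; moving down, a new shell is opened and atoms get larger.
All lie in period 3, so atomic radius increases right to left.
So Al has the greater atomic radius (Al > Cl).

Al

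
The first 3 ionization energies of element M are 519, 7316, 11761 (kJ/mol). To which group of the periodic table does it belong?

Group 1

Look for the largest jump between consecutive ionization energies: IE2/IE1 ≈ 14.1, far larger than any earlier ratio.
That jump marks the point where a core electron is being removed. So the atom has 1 valence electron.
A main-group element with 1 valence electron is in group 1.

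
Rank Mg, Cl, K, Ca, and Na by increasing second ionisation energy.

Ca, Mg, Cl, K, Na

The second ionization energy removes an electron from the +1 ion. For each element: Mg⁺ still has 1 valence electron; Cl⁺ still has 6 valence electrons; K⁺ is the bare [Ar] core; Ca⁺ still has 1 valence electron; Na⁺ is the bare [Ne] core.
Core electrons are held far more tightly than valence electrons, so K and Na top the IE_2 order.
Valence configurations: Mg⁺ [Ne]3s¹, Cl⁺ [Ne]3s²3p⁴, Ca⁺ [Ar]4s¹.
Approximate IE_2 values (kJ/mol): Mg 1451, Cl 2298, K 3052, Ca 1145, Na 4562.
Putting it together, IE_2: Ca < Mg < Cl < K < Na.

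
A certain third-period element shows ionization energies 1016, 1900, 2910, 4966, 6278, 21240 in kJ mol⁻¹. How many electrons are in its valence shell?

Look for the largest jump between consecutive ionization energies: IE6/IE5 ≈ 3.4, far larger than any earlier ratio.
That jump marks the point where a core electron is being removed. So the atom has 5 valence electrons.

5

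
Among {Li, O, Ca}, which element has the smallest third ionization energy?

Consider each +2 ion: Li²⁺ is already 1 electron into the core; O²⁺ still has 4 valence electrons; Ca²⁺ is the bare [Ar] core.
Usually core removal costs more than valence removal, but here the competition is close: a tightly held n=2 valence electron can cost more to remove than an n=3 core electron, so the actual values have to decide it.
The numbers (kJ/mol): Li 11815, O 5300, Ca 4912.
Hence IE_3: Ca < O < Li.

Ca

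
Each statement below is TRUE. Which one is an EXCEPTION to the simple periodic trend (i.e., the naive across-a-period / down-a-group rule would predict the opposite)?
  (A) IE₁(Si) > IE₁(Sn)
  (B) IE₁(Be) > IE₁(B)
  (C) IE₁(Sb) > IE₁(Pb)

(B)

The general trend: first ionisation energy increases across a period and decreases down a group.
(A) Si (period 3, group 14) vs Sn (period 5, group 14): the stated order agrees with the simple trend.
(B) Be (period 2, group 2) vs B (period 2, group 13): the stated order contradicts the simple trend.
(C) Sb (period 5, group 15) vs Pb (period 6, group 14): the stated order agrees with the simple trend.
The exception is (B): removing B's lone 2p electron is easier than breaking Be's filled 2s².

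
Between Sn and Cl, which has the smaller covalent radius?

Cl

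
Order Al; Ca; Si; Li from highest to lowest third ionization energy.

After 2 electrons have been removed, what remains? Al²⁺ still has 1 valence electron; Ca²⁺ is the bare [Ar] core; Si²⁺ still has 2 valence electrons; Li²⁺ is already 1 electron into the core.
Pulling an electron out of a noble-gas core costs far more than removing a remaining valence electron, so Ca and Li sit at the high end of IE_3.
Valence configurations: Al²⁺ [Ne]3s¹, Si²⁺ [Ne]3s².
The numbers (kJ/mol): Al 2745, Ca 4912, Si 3232, Li 11815.
Overall IE_3 order: Al < Si < Ca < Li.

Li > Ca > Si > Al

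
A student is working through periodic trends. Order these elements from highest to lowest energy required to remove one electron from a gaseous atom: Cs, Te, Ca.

Across a period the outer electron is held more tightly (higher IE₁); down a group it sits in a higher shell, more shielded, and comes off more easily.
Here both period and group differ, so the two effects have to be weighed against each other.
Ca > Cs: relative to Cs, both the across-period and down-group shifts push Ca's first ionization energy up.
Te > Ca: period and group pull opposite ways; the across-period shift dominates (869 vs 590 kJ/mol).
Tabulated first ionization energy (kJ/mol): Ca 590, Te 869, Cs 376.
So from highest to lowest: Te > Ca > Cs.

Te > Ca > Cs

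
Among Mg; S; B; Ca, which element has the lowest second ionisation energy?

IE_2 is the cost of taking one more electron from the +1 cation: Mg⁺ still has 1 valence electron; S⁺ still has 5 valence electrons; B⁺ still has 2 valence electrons; Ca⁺ still has 1 valence electron.
All are still removing valence electrons, so compare the +1 ions as you would atoms: IE_2 generally rises across a period (higher Z_eff) and falls down a group (larger shell), subject to the usual subshell exceptions.
Valence configurations: Mg⁺ [Ne]3s¹, S⁺ [Ne]3s²3p³, B⁺ [He]2s², Ca⁺ [Ar]4s¹.
Approximate IE_2 values (kJ/mol): Mg 1451, S 2252, B 2427, Ca 1145.
Hence IE_2: Ca < Mg < S < B.

Ca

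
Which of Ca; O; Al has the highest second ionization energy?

O

The second ionization energy removes an electron from the +1 ion. For each element: Ca⁺ still has 1 valence electron; O⁺ still has 5 valence electrons; Al⁺ still has 2 valence electrons.
All are still removing valence electrons, so compare the +1 ions as you would atoms: IE_2 generally rises across a period (higher Z_eff) and falls down a group (larger shell), subject to the usual subshell exceptions.
Valence configurations: Ca⁺ [Ar]4s¹, O⁺ [He]2s²2p³, Al⁺ [Ne]3s².
The numbers (kJ/mol): Ca 1145, O 3388, Al 1817.
Overall IE_2 order: Ca < Al < O.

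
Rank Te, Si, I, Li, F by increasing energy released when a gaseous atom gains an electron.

EA tends to increase across a period and decrease down a group, though the pattern is less regular than for IE or radius.
Neither a single period nor a single group — weigh both effects.
Si > Li: the two effects oppose for this pair; the across-period effect wins (134 vs 60 kJ/mol).
Te > Si: period and group pull opposite ways; the across-period shift dominates (190 vs 134 kJ/mol).
I > Te: both are in period 5; the period trend gives I the larger value.
F > I: F sits above I in group 17, so the down-group effect alone puts F higher.
For reference (kJ/mol): Li 60, F 328, Si 134, Te 190, I 295.
So from lowest to highest: Li < Si < Te < I < F.

Li < Si < Te < I < F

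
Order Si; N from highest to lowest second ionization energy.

After 1 electron has been removed, what remains? Si⁺ still has 3 valence electrons; N⁺ still has 4 valence electrons.
All are still removing valence electrons, so compare the +1 ions as you would atoms: IE_2 generally rises across a period (higher Z_eff) and falls down a group (larger shell), subject to the usual subshell exceptions.
Valence configurations: Si⁺ [Ne]3s²3p¹, N⁺ [He]2s²2p².
The numbers (kJ/mol): Si 1577, N 2856.
So the second ionization energies run Si < N.

N, Si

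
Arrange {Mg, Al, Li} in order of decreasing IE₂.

Li, Al, Mg

IE_2 is the cost of taking one more electron from the +1 cation: Mg⁺ still has 1 valence electron; Al⁺ still has 2 valence electrons; Li⁺ is the bare [He] core.
Pulling an electron out of a noble-gas core costs far more than removing a remaining valence electron, so Li sits at the high end of IE_2.
Valence configurations: Mg⁺ [Ne]3s¹, Al⁺ [Ne]3s².
Tabulated IE_2 (kJ/mol): Mg 1451, Al 1817, Li 7298.
Overall IE_2 order: Mg < Al < Li.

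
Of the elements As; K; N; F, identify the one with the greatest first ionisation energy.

N is in period 2, group 15; F is in period 2, group 17; K is in period 4, group 1; As is in period 4, group 15.
Removing the outermost electron gets harder across a period and easier down a group.
Neither a single period nor a single group — weigh both effects.
As > K: both are in period 4; the period trend gives As the larger value.
N > As: they share group 15; the group trend gives N the larger value.
F > N: F lies to the right of N in period 2, so the across-period effect alone puts F higher.
For reference (kJ/mol): N 1402, F 1681, K 419, As 947.
The greatest first ionisation energy among these belongs to F.

F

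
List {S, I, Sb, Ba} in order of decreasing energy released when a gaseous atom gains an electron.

Atoms with high Z_eff and room in the valence shell (especially the halogens) have the most exothermic electron affinities.
Here both period and group differ, so the two effects have to be weighed against each other.
Sb > Ba: both effects reinforce here, so Sb is clearly the higher of the two.
S > Sb: both effects reinforce here, so S is clearly the higher of the two.
I > S: period and group pull opposite ways; the across-period shift dominates (295 vs 200 kJ/mol).
For reference (kJ/mol): S 200, Sb 103, I 295, Ba 14.
So from highest to lowest: I > S > Sb > Ba.

I, S, Sb, Ba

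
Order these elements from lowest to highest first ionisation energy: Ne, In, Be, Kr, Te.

Be is in period 2, group 2; Ne is in period 2, group 18; Kr is in period 4, group 18; In is in period 5, group 13; Te is in period 5, group 16.
Across a period the outer electron is held more tightly (higher IE₁); down a group it sits in a higher shell, more shielded, and comes off more easily.
Here both period and group differ, so the two effects have to be weighed against each other.
Te > In: Te lies to the right of In in period 5, so the across-period effect alone puts Te higher.
Be > Te: period and group pull opposite ways; the down-group shift dominates (900 vs 869 kJ/mol).
Kr > Be: period and group pull opposite ways; the across-period shift dominates (1351 vs 900 kJ/mol).
Ne > Kr: they share group 18; the group trend gives Ne the larger value.
Approximate values (kJ/mol): Be 900, Ne 2081, Kr 1351, In 558, Te 869.
So from lowest to highest: In < Te < Be < Kr < Ne.

In < Te < Be < Kr < Ne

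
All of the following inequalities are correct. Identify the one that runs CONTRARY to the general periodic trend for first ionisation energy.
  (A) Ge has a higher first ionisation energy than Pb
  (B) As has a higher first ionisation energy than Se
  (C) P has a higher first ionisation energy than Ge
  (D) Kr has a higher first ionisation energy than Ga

(B)

The general trend: first ionisation energy increases across a period and decreases down a group.
(A) Ge (period 4, group 14) vs Pb (period 6, group 14): the stated order agrees with the simple trend.
(B) As (period 4, group 15) vs Se (period 4, group 16): the stated order contradicts the simple trend.
(C) P (period 3, group 15) vs Ge (period 4, group 14): the stated order agrees with the simple trend.
(D) Kr (period 4, group 18) vs Ga (period 4, group 13): the stated order agrees with the simple trend.
The exception is (B): Se (4p⁴) ionizes more easily than half-filled As (4p³).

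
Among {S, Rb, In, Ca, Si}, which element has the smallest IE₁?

Rb

IE₁ increases left→right with effective nuclear charge and decreases top→bottom as the valence shell moves farther out.
Neither a single period nor a single group — weigh both effects.
In > Rb: both are in period 5; the period trend gives In the larger value.
Ca > In: the two effects oppose for this pair; the down-group effect wins (590 vs 558 kJ/mol).
Si > Ca: relative to Ca, both the across-period and down-group shifts push Si's first ionization energy up.
S > Si: S lies to the right of Si in period 3, so the across-period effect alone puts S higher.
For reference (kJ/mol): Si 786, S 1000, Ca 590, Rb 403, In 558.
The smallest IE₁ among these belongs to Rb.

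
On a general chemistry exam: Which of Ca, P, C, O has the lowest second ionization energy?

Ca

Consider each +1 ion: Ca⁺ still has 1 valence electron; P⁺ still has 4 valence electrons; C⁺ still has 3 valence electrons; O⁺ still has 5 valence electrons.
All are still removing valence electrons, so compare the +1 ions as you would atoms: IE_2 generally rises across a period (higher Z_eff) and falls down a group (larger shell), subject to the usual subshell exceptions.
Valence configurations: Ca⁺ [Ar]4s¹, P⁺ [Ne]3s²3p², C⁺ [He]2s²2p¹, O⁺ [He]2s²2p³.
The numbers (kJ/mol): Ca 1145, P 1907, C 2353, O 3388.
Putting it together, IE_2: Ca < P < C < O.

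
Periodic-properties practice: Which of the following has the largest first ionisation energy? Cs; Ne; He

He is in period 1, group 18; Ne is in period 2, group 18; Cs is in period 6, group 1.
Removing the outermost electron gets harder across a period and easier down a group.
Here both period and group differ, so the two effects have to be weighed against each other.
Ne > Cs: both effects reinforce here, so Ne is clearly the higher of the two.
He > Ne: they share group 18; the group trend gives He the larger value.
Approximate values (kJ/mol): He 2372, Ne 2081, Cs 376.
The largest first ionisation energy among these belongs to He.

He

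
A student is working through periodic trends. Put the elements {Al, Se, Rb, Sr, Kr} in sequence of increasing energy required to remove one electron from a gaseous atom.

Rb < Sr < Al < Se < Kr

IE₁ increases left→right with effective nuclear charge and decreases top→bottom as the valence shell moves farther out.
Neither a single period nor a single group — weigh both effects.
Sr > Rb: both are in period 5; the period trend gives Sr the larger value.
Al > Sr: relative to Sr, both the across-period and down-group shifts push Al's first ionization energy up.
Se > Al: period and group pull opposite ways; the across-period shift dominates (941 vs 578 kJ/mol).
Kr > Se: both are in period 4; the period trend gives Kr the larger value.
Approximate values (kJ/mol): Al 578, Se 941, Kr 1351, Rb 403, Sr 550.
So from lowest to highest: Rb < Sr < Al < Se < Kr.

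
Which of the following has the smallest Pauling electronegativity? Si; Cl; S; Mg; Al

Atoms toward the upper right of the periodic table pull bonding electrons most strongly.
All lie in period 3, so electronegativity increases left to right.
The smallest Pauling electronegativity among these belongs to Mg.

Mg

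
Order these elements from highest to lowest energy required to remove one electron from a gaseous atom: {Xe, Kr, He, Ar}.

He > Ar > Kr > Xe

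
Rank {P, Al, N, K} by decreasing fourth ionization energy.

Al, N, K, P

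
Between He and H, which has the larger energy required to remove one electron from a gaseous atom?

He

H is in period 1, group 1; He is in period 1, group 18.
IE₁ increases left→right with effective nuclear charge and decreases top→bottom as the valence shell moves farther out.
All lie in period 1, so first ionization energy increases left to right.
So He has the larger energy required to remove one electron from a gaseous atom (He > H).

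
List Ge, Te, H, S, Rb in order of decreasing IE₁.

H > S > Te > Ge > Rb

H is in period 1, group 1; S is in period 3, group 16; Ge is in period 4, group 14; Rb is in period 5, group 1; Te is in period 5, group 16.
Across a period the outer electron is held more tightly (higher IE₁); down a group it sits in a higher shell, more shielded, and comes off more easily.
These span different periods and groups, so the two trends combine.
Ge > Rb: relative to Rb, both the across-period and down-group shifts push Ge's first ionization energy up.
Te > Ge: the two effects oppose for this pair; the across-period effect wins (869 vs 762 kJ/mol).
S > Te: S sits above Te in group 16, so the down-group effect alone puts S higher.
H > S: the two effects oppose for this pair; the down-group effect wins (1312 vs 1000 kJ/mol).
For reference (kJ/mol): H 1312, S 1000, Ge 762, Rb 403, Te 869.
So from highest to lowest: H > S > Te > Ge > Rb.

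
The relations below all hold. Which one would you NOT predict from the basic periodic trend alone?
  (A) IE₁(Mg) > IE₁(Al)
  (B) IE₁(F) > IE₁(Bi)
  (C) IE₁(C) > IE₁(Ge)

The general trend: first ionisation energy increases across a period and decreases down a group.
(A) Mg (period 3, group 2) vs Al (period 3, group 13): the stated order contradicts the simple trend.
(B) F (period 2, group 17) vs Bi (period 6, group 15): the stated order agrees with the simple trend.
(C) C (period 2, group 14) vs Ge (period 4, group 14): the stated order agrees with the simple trend.
The exception is (A): Al's single 3p electron is easier to remove than one from Mg's filled 3s².

(A)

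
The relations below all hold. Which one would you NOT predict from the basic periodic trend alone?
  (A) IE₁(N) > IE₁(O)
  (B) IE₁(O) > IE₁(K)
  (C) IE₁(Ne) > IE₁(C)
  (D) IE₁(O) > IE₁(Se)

The general trend: first ionisation energy increases across a period and decreases down a group.
(A) N (period 2, group 15) vs O (period 2, group 16): the stated order contradicts the simple trend.
(B) O (period 2, group 16) vs K (period 4, group 1): the stated order agrees with the simple trend.
(C) Ne (period 2, group 18) vs C (period 2, group 14): the stated order agrees with the simple trend.
(D) O (period 2, group 16) vs Se (period 4, group 16): the stated order agrees with the simple trend.
The exception is (A): pairing an electron in O's 2p⁴ costs repulsion energy, so O ionizes more easily than half-filled N (2p³).

(A)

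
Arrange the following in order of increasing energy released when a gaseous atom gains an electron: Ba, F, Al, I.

Ba < Al < I < F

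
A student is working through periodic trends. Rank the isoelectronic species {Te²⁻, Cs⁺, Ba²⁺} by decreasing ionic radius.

All of these have 54 electrons, so size is governed by nuclear charge alone: the more protons, the stronger the pull on the same electron cloud, and the smaller the ion.
Nuclear charges: Ba²⁺ (Z=56), Cs⁺ (Z=55), Te²⁻ (Z=52).
Largest to smallest: Te²⁻ > Cs⁺ > Ba²⁺.

Te²⁻ > Cs⁺ > Ba²⁺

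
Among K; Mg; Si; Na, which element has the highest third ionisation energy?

Mg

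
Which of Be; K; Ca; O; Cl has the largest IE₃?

Be

IE_3 is the cost of taking one more electron from the +2 cation: Be²⁺ is the bare [He] core; K²⁺ is already 1 electron into the core; Ca²⁺ is the bare [Ar] core; O²⁺ still has 4 valence electrons; Cl²⁺ still has 5 valence electrons.
Usually core removal costs more than valence removal, but here the competition is close: a tightly held n=2 valence electron can cost more to remove than an n=3 core electron, so the actual values have to decide it.
Valence configurations: O²⁺ [He]2s²2p², Cl²⁺ [Ne]3s²3p³.
Approximate IE_3 values (kJ/mol): Be 14849, K 4420, Ca 4912, O 5300, Cl 3822.
So the third ionization energies run Cl < K < Ca < O < Be.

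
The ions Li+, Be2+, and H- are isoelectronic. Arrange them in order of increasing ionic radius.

Be2+ < Li+ < H-

All of these have 2 electrons, so size is governed by nuclear charge alone: the more protons, the stronger the pull on the same electron cloud, and the smaller the ion.
Nuclear charges: Be2+ (Z=4), Li+ (Z=3), H- (Z=1).
Smallest to largest: Be2+ < Li+ < H-.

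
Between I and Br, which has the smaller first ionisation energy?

I

IE₁ increases left→right with effective nuclear charge and decreases top→bottom as the valence shell moves farther out.
All are in group 17, so first ionization energy increases up the group.
So I has the smaller first ionisation energy (I < Br).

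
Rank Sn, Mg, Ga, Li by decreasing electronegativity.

Sn > Ga > Mg > Li

Li is in period 2, group 1; Mg is in period 3, group 2; Ga is in period 4, group 13; Sn is in period 5, group 14.
Atoms toward the upper right of the periodic table pull bonding electrons most strongly.
A diagonal step moves right (one effect) and down (the opposite effect) at once.
Mg > Li: the two effects oppose for this pair; the across-period effect wins (1.31 vs 0.98).
Ga > Mg: period and group pull opposite ways; the across-period shift dominates (1.81 vs 1.31).
Sn > Ga: the two effects oppose for this pair; the across-period effect wins (1.96 vs 1.81).
For reference (Pauling): Li 0.98, Mg 1.31, Ga 1.81, Sn 1.96.
So from highest to lowest: Sn > Ga > Mg > Li.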